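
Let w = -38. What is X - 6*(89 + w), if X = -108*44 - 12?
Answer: -5070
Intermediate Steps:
X = -4764 (X = -4752 - 12 = -4764)
X - 6*(89 + w) = -4764 - 6*(89 - 38) = -4764 - 6*51 = -4764 - 306 = -5070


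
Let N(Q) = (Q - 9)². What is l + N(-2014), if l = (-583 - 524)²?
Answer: 5317978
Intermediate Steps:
N(Q) = (-9 + Q)²
l = 1225449 (l = (-1107)² = 1225449)
l + N(-2014) = 1225449 + (-9 - 2014)² = 1225449 + (-2023)² = 1225449 + 4092529 = 5317978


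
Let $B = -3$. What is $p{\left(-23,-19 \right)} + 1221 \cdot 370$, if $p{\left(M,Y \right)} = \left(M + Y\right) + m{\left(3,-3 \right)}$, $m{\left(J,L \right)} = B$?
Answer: $451725$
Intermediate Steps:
$m{\left(J,L \right)} = -3$
$p{\left(M,Y \right)} = -3 + M + Y$ ($p{\left(M,Y \right)} = \left(M + Y\right) - 3 = -3 + M + Y$)
$p{\left(-23,-19 \right)} + 1221 \cdot 370 = \left(-3 - 23 - 19\right) + 1221 \cdot 370 = -45 + 451770 = 451725$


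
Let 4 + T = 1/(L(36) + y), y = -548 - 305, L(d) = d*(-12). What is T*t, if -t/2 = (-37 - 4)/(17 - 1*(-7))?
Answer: -210781/15420 ≈ -13.669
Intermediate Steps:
L(d) = -12*d
y = -853
t = 41/12 (t = -2*(-37 - 4)/(17 - 1*(-7)) = -(-82)/(17 + 7) = -(-82)/24 = -2*(-41/24) = 41/12 ≈ 3.4167)
T = -5141/1285 (T = -4 + 1/(-12*36 - 853) = -4 + 1/(-432 - 853) = -4 + 1/(-1285) = -4 - 1/1285 = -5141/1285 ≈ -4.0008)
T*t = -5141/1285*41/12 = -210781/15420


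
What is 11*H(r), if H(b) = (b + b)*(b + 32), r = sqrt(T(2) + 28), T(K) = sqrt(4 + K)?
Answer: 616 + 22*sqrt(6) + 704*sqrt(28 + sqrt(6)) ≈ 4554.6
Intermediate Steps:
r = sqrt(28 + sqrt(6)) (r = sqrt(sqrt(4 + 2) + 28) = sqrt(sqrt(6) + 28) = sqrt(28 + sqrt(6)) ≈ 5.5181)
H(b) = 2*b*(32 + b) (H(b) = (2*b)*(32 + b) = 2*b*(32 + b))
11*H(r) = 11*(2*sqrt(28 + sqrt(6))*(32 + sqrt(28 + sqrt(6)))) = 22*sqrt(28 + sqrt(6))*(32 + sqrt(28 + sqrt(6)))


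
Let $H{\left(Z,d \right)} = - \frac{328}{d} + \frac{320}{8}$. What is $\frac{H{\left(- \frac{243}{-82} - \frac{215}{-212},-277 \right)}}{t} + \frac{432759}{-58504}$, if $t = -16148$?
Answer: $- \frac{484099172399}{65422039496} \approx -7.3996$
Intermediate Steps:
$H{\left(Z,d \right)} = 40 - \frac{328}{d}$ ($H{\left(Z,d \right)} = - \frac{328}{d} + 320 \cdot \frac{1}{8} = - \frac{328}{d} + 40 = 40 - \frac{328}{d}$)
$\frac{H{\left(- \frac{243}{-82} - \frac{215}{-212},-277 \right)}}{t} + \frac{432759}{-58504} = \frac{40 - \frac{328}{-277}}{-16148} + \frac{432759}{-58504} = \left(40 - - \frac{328}{277}\right) \left(- \frac{1}{16148}\right) + 432759 \left(- \frac{1}{58504}\right) = \left(40 + \frac{328}{277}\right) \left(- \frac{1}{16148}\right) - \frac{432759}{58504} = \frac{11408}{277} \left(- \frac{1}{16148}\right) - \frac{432759}{58504} = - \frac{2852}{1118249} - \frac{432759}{58504} = - \frac{484099172399}{65422039496}$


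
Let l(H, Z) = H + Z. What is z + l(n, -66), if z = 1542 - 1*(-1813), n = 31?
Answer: 3320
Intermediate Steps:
z = 3355 (z = 1542 + 1813 = 3355)
z + l(n, -66) = 3355 + (31 - 66) = 3355 - 35 = 3320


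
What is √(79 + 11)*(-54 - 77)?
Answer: -393*√10 ≈ -1242.8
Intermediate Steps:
√(79 + 11)*(-54 - 77) = √90*(-131) = (3*√10)*(-131) = -393*√10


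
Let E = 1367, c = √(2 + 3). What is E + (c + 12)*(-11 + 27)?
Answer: 1559 + 16*√5 ≈ 1594.8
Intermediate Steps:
c = √5 ≈ 2.2361
E + (c + 12)*(-11 + 27) = 1367 + (√5 + 12)*(-11 + 27) = 1367 + (12 + √5)*16 = 1367 + (192 + 16*√5) = 1559 + 16*√5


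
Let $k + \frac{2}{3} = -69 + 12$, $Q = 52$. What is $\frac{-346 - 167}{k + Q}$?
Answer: $\frac{1539}{17} \approx 90.529$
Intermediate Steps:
$k = - \frac{173}{3}$ ($k = - \frac{2}{3} + \left(-69 + 12\right) = - \frac{2}{3} - 57 = - \frac{173}{3} \approx -57.667$)
$\frac{-346 - 167}{k + Q} = \frac{-346 - 167}{- \frac{173}{3} + 52} = - \frac{513}{- \frac{17}{3}} = \left(-513\right) \left(- \frac{3}{17}\right) = \frac{1539}{17}$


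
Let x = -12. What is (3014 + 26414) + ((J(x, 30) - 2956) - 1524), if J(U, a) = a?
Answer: 24978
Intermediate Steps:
(3014 + 26414) + ((J(x, 30) - 2956) - 1524) = (3014 + 26414) + ((30 - 2956) - 1524) = 29428 + (-2926 - 1524) = 29428 - 4450 = 24978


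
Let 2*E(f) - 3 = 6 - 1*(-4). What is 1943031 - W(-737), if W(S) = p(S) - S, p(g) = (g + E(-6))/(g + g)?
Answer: 5725881251/2948 ≈ 1.9423e+6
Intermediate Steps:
E(f) = 13/2 (E(f) = 3/2 + (6 - 1*(-4))/2 = 3/2 + (6 + 4)/2 = 3/2 + (1/2)*10 = 3/2 + 5 = 13/2)
p(g) = (13/2 + g)/(2*g) (p(g) = (g + 13/2)/(g + g) = (13/2 + g)/((2*g)) = (13/2 + g)*(1/(2*g)) = (13/2 + g)/(2*g))
W(S) = -S + (13 + 2*S)/(4*S) (W(S) = (13 + 2*S)/(4*S) - S = -S + (13 + 2*S)/(4*S))
1943031 - W(-737) = 1943031 - (1/2 - 1*(-737) + (13/4)/(-737)) = 1943031 - (1/2 + 737 + (13/4)*(-1/737)) = 1943031 - (1/2 + 737 - 13/2948) = 1943031 - 1*2174137/2948 = 1943031 - 2174137/2948 = 5725881251/2948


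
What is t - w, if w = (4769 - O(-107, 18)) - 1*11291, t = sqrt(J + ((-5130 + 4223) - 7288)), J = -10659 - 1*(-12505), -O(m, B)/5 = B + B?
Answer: 6342 + I*sqrt(6349) ≈ 6342.0 + 79.681*I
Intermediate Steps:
O(m, B) = -10*B (O(m, B) = -5*(B + B) = -10*B)
J = 1846 (J = -10659 + 12505 = 1846)
t = I*sqrt(6349) (t = sqrt(1846 + ((-5130 + 4223) - 7288)) = sqrt(1846 + (-907 - 7288)) = sqrt(1846 - 8195) = sqrt(-6349) = I*sqrt(6349) ≈ 79.681*I)
w = -6342 (w = (4769 - (-10)*18) - 1*11291 = (4769 - 1*(-180)) - 11291 = (4769 + 180) - 11291 = 4949 - 11291 = -6342)
t - w = I*sqrt(6349) - 1*(-6342) = I*sqrt(6349) + 6342 = 6342 + I*sqrt(6349)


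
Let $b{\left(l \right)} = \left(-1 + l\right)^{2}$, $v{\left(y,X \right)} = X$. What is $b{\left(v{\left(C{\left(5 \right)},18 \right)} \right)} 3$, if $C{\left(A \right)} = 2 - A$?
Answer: $867$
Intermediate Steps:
$b{\left(v{\left(C{\left(5 \right)},18 \right)} \right)} 3 = \left(-1 + 18\right)^{2} \cdot 3 = 17^{2} \cdot 3 = 289 \cdot 3 = 867$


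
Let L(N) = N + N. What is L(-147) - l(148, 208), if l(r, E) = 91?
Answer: -385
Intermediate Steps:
L(N) = 2*N
L(-147) - l(148, 208) = 2*(-147) - 1*91 = -294 - 91 = -385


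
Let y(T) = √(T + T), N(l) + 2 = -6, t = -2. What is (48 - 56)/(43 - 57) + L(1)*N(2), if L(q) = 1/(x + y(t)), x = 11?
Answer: -116/875 + 16*I/125 ≈ -0.13257 + 0.128*I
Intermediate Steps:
N(l) = -8 (N(l) = -2 - 6 = -8)
y(T) = √2*√T (y(T) = √(2*T) = √2*√T)
L(q) = (11 - 2*I)/125 (L(q) = 1/(11 + √2*√(-2)) = 1/(11 + √2*(I*√2)) = 1/(11 + 2*I) = (11 - 2*I)/125)
(48 - 56)/(43 - 57) + L(1)*N(2) = (48 - 56)/(43 - 57) + (11/125 - 2*I/125)*(-8) = -8/(-14) + (-88/125 + 16*I/125) = -8*(-1/14) + (-88/125 + 16*I/125) = 4/7 + (-88/125 + 16*I/125) = -116/875 + 16*I/125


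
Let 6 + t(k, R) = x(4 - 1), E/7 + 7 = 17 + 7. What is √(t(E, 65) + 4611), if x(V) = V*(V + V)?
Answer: √4623 ≈ 67.993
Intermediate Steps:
E = 119 (E = -49 + 7*(17 + 7) = -49 + 7*24 = -49 + 168 = 119)
x(V) = 2*V² (x(V) = V*(2*V) = 2*V²)
t(k, R) = 12 (t(k, R) = -6 + 2*(4 - 1)² = -6 + 2*3² = -6 + 2*9 = -6 + 18 = 12)
√(t(E, 65) + 4611) = √(12 + 4611) = √4623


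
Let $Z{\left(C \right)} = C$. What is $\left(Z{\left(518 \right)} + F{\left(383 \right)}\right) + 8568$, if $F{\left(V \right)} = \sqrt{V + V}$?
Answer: $9086 + \sqrt{766} \approx 9113.7$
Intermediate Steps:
$F{\left(V \right)} = \sqrt{2} \sqrt{V}$ ($F{\left(V \right)} = \sqrt{2 V} = \sqrt{2} \sqrt{V}$)
$\left(Z{\left(518 \right)} + F{\left(383 \right)}\right) + 8568 = \left(518 + \sqrt{2} \sqrt{383}\right) + 8568 = \left(518 + \sqrt{766}\right) + 8568 = 9086 + \sqrt{766}$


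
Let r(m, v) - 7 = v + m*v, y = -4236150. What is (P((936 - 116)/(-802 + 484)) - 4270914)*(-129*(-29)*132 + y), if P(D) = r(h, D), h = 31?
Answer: 847124777201518/53 ≈ 1.5983e+13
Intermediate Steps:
r(m, v) = 7 + v + m*v (r(m, v) = 7 + (v + m*v) = 7 + v + m*v)
P(D) = 7 + 32*D (P(D) = 7 + D + 31*D = 7 + 32*D)
(P((936 - 116)/(-802 + 484)) - 4270914)*(-129*(-29)*132 + y) = ((7 + 32*((936 - 116)/(-802 + 484))) - 4270914)*(-129*(-29)*132 - 4236150) = ((7 + 32*(820/(-318))) - 4270914)*(3741*132 - 4236150) = ((7 + 32*(820*(-1/318))) - 4270914)*(493812 - 4236150) = ((7 + 32*(-410/159)) - 4270914)*(-3742338) = ((7 - 13120/159) - 4270914)*(-3742338) = (-12007/159 - 4270914)*(-3742338) = -679087333/159*(-3742338) = 847124777201518/53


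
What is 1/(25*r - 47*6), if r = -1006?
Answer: -1/25432 ≈ -3.9321e-5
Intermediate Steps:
1/(25*r - 47*6) = 1/(25*(-1006) - 47*6) = 1/(-25150 - 1*282) = 1/(-25150 - 282) = 1/(-25432) = -1/25432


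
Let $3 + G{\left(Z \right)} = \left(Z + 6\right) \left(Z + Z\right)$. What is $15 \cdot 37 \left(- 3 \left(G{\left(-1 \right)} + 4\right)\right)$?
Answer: $14985$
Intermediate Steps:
$G{\left(Z \right)} = -3 + 2 Z \left(6 + Z\right)$ ($G{\left(Z \right)} = -3 + \left(Z + 6\right) \left(Z + Z\right) = -3 + \left(6 + Z\right) 2 Z = -3 + 2 Z \left(6 + Z\right)$)
$15 \cdot 37 \left(- 3 \left(G{\left(-1 \right)} + 4\right)\right) = 15 \cdot 37 \left(- 3 \left(\left(-3 + 2 \left(-1\right)^{2} + 12 \left(-1\right)\right) + 4\right)\right) = 555 \left(- 3 \left(\left(-3 + 2 \cdot 1 - 12\right) + 4\right)\right) = 555 \left(- 3 \left(\left(-3 + 2 - 12\right) + 4\right)\right) = 555 \left(- 3 \left(-13 + 4\right)\right) = 555 \left(\left(-3\right) \left(-9\right)\right) = 555 \cdot 27 = 14985$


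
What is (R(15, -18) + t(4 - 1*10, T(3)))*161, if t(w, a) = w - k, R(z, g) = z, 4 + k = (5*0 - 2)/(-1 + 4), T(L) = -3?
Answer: 6601/3 ≈ 2200.3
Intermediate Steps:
k = -14/3 (k = -4 + (5*0 - 2)/(-1 + 4) = -4 + (0 - 2)/3 = -4 - 2*⅓ = -4 - ⅔ = -14/3 ≈ -4.6667)
t(w, a) = 14/3 + w (t(w, a) = w - 1*(-14/3) = w + 14/3 = 14/3 + w)
(R(15, -18) + t(4 - 1*10, T(3)))*161 = (15 + (14/3 + (4 - 1*10)))*161 = (15 + (14/3 + (4 - 10)))*161 = (15 + (14/3 - 6))*161 = (15 - 4/3)*161 = (41/3)*161 = 6601/3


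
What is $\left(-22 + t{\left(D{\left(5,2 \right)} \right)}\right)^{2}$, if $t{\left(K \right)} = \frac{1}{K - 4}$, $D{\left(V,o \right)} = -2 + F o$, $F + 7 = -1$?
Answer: $\frac{235225}{484} \approx 486.0$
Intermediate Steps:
$F = -8$ ($F = -7 - 1 = -8$)
$D{\left(V,o \right)} = -2 - 8 o$
$t{\left(K \right)} = \frac{1}{-4 + K}$
$\left(-22 + t{\left(D{\left(5,2 \right)} \right)}\right)^{2} = \left(-22 + \frac{1}{-4 - 18}\right)^{2} = \left(-22 + \frac{1}{-22}\right)^{2} = \left(-22 - \frac{1}{22}\right)^{2} = \left(- \frac{485}{22}\right)^{2} = \frac{235225}{484}$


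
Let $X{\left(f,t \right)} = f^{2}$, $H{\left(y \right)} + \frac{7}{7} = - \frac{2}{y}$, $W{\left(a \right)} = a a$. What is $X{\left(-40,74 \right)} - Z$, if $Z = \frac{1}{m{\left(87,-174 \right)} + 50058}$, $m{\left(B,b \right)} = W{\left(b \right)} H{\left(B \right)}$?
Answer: $\frac{30537599}{19086} \approx 1600.0$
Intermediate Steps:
$W{\left(a \right)} = a^{2}$
$H{\left(y \right)} = -1 - \frac{2}{y}$
$m{\left(B,b \right)} = \frac{b^{2} \left(-2 - B\right)}{B}$ ($m{\left(B,b \right)} = b^{2} \frac{-2 - B}{B} = \frac{b^{2} \left(-2 - B\right)}{B}$)
$Z = \frac{1}{19086}$ ($Z = \frac{1}{\frac{\left(-174\right)^{2} \left(-2 - 87\right)}{87} + 50058} = \frac{1}{\frac{1}{87} \cdot 30276 \left(-2 - 87\right) + 50058} = \frac{1}{\frac{1}{87} \cdot 30276 \left(-89\right) + 50058} = \frac{1}{-30972 + 50058} = \frac{1}{19086} \approx 5.2394 \cdot 10^{-5}$)
$X{\left(-40,74 \right)} - Z = \left(-40\right)^{2} - \frac{1}{19086} = 1600 - \frac{1}{19086} = \frac{30537599}{19086}$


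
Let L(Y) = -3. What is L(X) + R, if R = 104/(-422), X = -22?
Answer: -685/211 ≈ -3.2464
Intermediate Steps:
R = -52/211 (R = 104*(-1/422) = -52/211 ≈ -0.24645)
L(X) + R = -3 - 52/211 = -685/211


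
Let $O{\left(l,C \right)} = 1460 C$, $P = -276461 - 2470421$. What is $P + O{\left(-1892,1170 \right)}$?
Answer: $-1038682$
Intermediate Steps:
$P = -2746882$ ($P = -276461 - 2470421 = -2746882$)
$P + O{\left(-1892,1170 \right)} = -2746882 + 1460 \cdot 1170 = -2746882 + 1708200 = -1038682$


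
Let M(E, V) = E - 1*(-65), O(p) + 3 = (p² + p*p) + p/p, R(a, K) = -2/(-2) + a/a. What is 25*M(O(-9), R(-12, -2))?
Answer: 5625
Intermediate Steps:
R(a, K) = 2 (R(a, K) = -2*(-½) + 1 = 1 + 1 = 2)
O(p) = -2 + 2*p² (O(p) = -3 + ((p² + p*p) + p/p) = -3 + ((p² + p²) + 1) = -3 + (2*p² + 1) = -3 + (1 + 2*p²) = -2 + 2*p²)
M(E, V) = 65 + E (M(E, V) = E + 65 = 65 + E)
25*M(O(-9), R(-12, -2)) = 25*(65 + (-2 + 2*(-9)²)) = 25*(65 + (-2 + 2*81)) = 25*(65 + (-2 + 162)) = 25*(65 + 160) = 25*225 = 5625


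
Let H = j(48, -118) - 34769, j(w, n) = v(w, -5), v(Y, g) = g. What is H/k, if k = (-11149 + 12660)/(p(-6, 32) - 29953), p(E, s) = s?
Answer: 1040472854/1511 ≈ 6.8860e+5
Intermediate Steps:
j(w, n) = -5
k = -1511/29921 (k = (-11149 + 12660)/(32 - 29953) = 1511/(-29921) = 1511*(-1/29921) = -1511/29921 ≈ -0.050500)
H = -34774 (H = -5 - 34769 = -34774)
H/k = -34774/(-1511/29921) = -34774*(-29921/1511) = 1040472854/1511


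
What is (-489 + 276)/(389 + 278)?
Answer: -213/667 ≈ -0.31934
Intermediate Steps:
(-489 + 276)/(389 + 278) = -213/667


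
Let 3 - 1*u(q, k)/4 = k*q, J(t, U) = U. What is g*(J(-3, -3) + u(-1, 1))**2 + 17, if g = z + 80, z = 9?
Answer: 15058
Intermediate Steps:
u(q, k) = 12 - 4*k*q
g = 89 (g = 9 + 80 = 89)
g*(J(-3, -3) + u(-1, 1))**2 + 17 = 89*(-3 + (12 - 4*1*(-1)))**2 + 17 = 89*(-3 + (12 + 4))**2 + 17 = 89*(-3 + 16)**2 + 17 = 89*13**2 + 17 = 89*169 + 17 = 15041 + 17 = 15058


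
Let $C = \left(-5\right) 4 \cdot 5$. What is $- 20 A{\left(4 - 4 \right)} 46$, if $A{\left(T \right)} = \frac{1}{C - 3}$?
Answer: $\frac{920}{103} \approx 8.932$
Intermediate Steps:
$C = -100$ ($C = \left(-20\right) 5 = -100$)
$A{\left(T \right)} = - \frac{1}{103}$ ($A{\left(T \right)} = \frac{1}{-100 - 3} = \frac{1}{-103} = - \frac{1}{103}$)
$- 20 A{\left(4 - 4 \right)} 46 = \left(-20\right) \left(- \frac{1}{103}\right) 46 = \frac{20}{103} \cdot 46 = \frac{920}{103}$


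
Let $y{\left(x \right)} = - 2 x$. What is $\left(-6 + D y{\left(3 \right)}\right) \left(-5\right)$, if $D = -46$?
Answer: $-1350$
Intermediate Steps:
$\left(-6 + D y{\left(3 \right)}\right) \left(-5\right) = \left(-6 - 46 \left(\left(-2\right) 3\right)\right) \left(-5\right) = \left(-6 - -276\right) \left(-5\right) = \left(-6 + 276\right) \left(-5\right) = 270 \left(-5\right) = -1350$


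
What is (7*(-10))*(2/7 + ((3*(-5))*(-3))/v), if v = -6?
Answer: 505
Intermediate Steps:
(7*(-10))*(2/7 + ((3*(-5))*(-3))/v) = (7*(-10))*(2/7 + ((3*(-5))*(-3))/(-6)) = -70*(2*(⅐) - 15*(-3)*(-⅙)) = -70*(2/7 + 45*(-⅙)) = -70*(2/7 - 15/2) = -70*(-101/14) = 505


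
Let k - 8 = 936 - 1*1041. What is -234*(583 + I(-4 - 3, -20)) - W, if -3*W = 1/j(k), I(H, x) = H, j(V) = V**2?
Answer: -3804547967/28227 ≈ -1.3478e+5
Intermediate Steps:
k = -97 (k = 8 + (936 - 1*1041) = 8 + (936 - 1041) = 8 - 105 = -97)
W = -1/28227 (W = -1/(3*((-97)**2)) = -1/3/9409 = -1/3*1/9409 = -1/28227 ≈ -3.5427e-5)
-234*(583 + I(-4 - 3, -20)) - W = -234*(583 + (-4 - 3)) - 1*(-1/28227) = -234*(583 - 7) + 1/28227 = -234*576 + 1/28227 = -134784 + 1/28227 = -3804547967/28227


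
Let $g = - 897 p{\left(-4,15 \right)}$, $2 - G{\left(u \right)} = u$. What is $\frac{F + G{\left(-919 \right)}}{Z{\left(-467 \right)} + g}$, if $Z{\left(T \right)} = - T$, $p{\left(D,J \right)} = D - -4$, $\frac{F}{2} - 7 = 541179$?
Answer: $\frac{1083293}{467} \approx 2319.7$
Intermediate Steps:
$F = 1082372$ ($F = 14 + 2 \cdot 541179 = 14 + 1082358 = 1082372$)
$p{\left(D,J \right)} = 4 + D$ ($p{\left(D,J \right)} = D + 4 = 4 + D$)
$G{\left(u \right)} = 2 - u$
$g = 0$ ($g = - 897 \left(4 - 4\right) = \left(-897\right) 0 = 0$)
$\frac{F + G{\left(-919 \right)}}{Z{\left(-467 \right)} + g} = \frac{1082372 + \left(2 - -919\right)}{\left(-1\right) \left(-467\right) + 0} = \frac{1082372 + \left(2 + 919\right)}{467 + 0} = \frac{1082372 + 921}{467} = 1083293 \cdot \frac{1}{467} = \frac{1083293}{467}$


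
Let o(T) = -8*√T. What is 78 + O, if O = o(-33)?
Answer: 78 - 8*I*√33 ≈ 78.0 - 45.956*I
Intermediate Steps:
O = -8*I*√33 ≈ -45.956*I
78 + O = 78 - 8*I*√33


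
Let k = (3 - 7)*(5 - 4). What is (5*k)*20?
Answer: -400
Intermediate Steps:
k = -4 (k = -4*1 = -4)
(5*k)*20 = (5*(-4))*20 = -20*20 = -400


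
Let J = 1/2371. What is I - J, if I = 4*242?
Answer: 2295127/2371 ≈ 968.00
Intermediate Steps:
I = 968
J = 1/2371 ≈ 0.00042176
I - J = 968 - 1*1/2371 = 968 - 1/2371 = 2295127/2371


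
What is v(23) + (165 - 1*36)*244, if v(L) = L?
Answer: 31499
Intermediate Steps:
v(23) + (165 - 1*36)*244 = 23 + (165 - 1*36)*244 = 23 + (165 - 36)*244 = 23 + 129*244 = 23 + 31476 = 31499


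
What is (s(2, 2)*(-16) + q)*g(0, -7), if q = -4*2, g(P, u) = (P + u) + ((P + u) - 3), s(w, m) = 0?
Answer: 136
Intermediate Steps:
g(P, u) = -3 + 2*P + 2*u (g(P, u) = (P + u) + (-3 + P + u) = -3 + 2*P + 2*u)
q = -8
(s(2, 2)*(-16) + q)*g(0, -7) = (0*(-16) - 8)*(-3 + 2*0 + 2*(-7)) = (0 - 8)*(-3 + 0 - 14) = -8*(-17) = 136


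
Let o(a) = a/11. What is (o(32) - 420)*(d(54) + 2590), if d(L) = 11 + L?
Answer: -12181140/11 ≈ -1.1074e+6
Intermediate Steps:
o(a) = a/11 (o(a) = a*(1/11) = a/11)
(o(32) - 420)*(d(54) + 2590) = ((1/11)*32 - 420)*((11 + 54) + 2590) = (32/11 - 420)*(65 + 2590) = -4588/11*2655 = -12181140/11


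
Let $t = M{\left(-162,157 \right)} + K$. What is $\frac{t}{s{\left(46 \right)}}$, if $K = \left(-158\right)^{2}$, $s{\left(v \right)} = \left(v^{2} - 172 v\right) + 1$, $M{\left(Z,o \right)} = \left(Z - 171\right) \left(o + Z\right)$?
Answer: $- \frac{26629}{5795} \approx -4.5952$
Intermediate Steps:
$M{\left(Z,o \right)} = \left(-171 + Z\right) \left(Z + o\right)$
$s{\left(v \right)} = 1 + v^{2} - 172 v$
$K = 24964$
$t = 26629$ ($t = \left(\left(-162\right)^{2} - -27702 - 26847 - 25434\right) + 24964 = \left(26244 + 27702 - 26847 - 25434\right) + 24964 = 1665 + 24964 = 26629$)
$\frac{t}{s{\left(46 \right)}} = \frac{26629}{1 + 46^{2} - 7912} = \frac{26629}{1 + 2116 - 7912} = \frac{26629}{-5795} = 26629 \left(- \frac{1}{5795}\right) = - \frac{26629}{5795}$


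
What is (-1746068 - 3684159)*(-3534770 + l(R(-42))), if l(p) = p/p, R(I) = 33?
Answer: 19194598062563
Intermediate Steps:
l(p) = 1
(-1746068 - 3684159)*(-3534770 + l(R(-42))) = (-1746068 - 3684159)*(-3534770 + 1) = -5430227*(-3534769) = 19194598062563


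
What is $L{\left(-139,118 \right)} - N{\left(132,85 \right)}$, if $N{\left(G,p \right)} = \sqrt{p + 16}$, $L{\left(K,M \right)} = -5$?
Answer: $-5 - \sqrt{101} \approx -15.05$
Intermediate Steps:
$N{\left(G,p \right)} = \sqrt{16 + p}$
$L{\left(-139,118 \right)} - N{\left(132,85 \right)} = -5 - \sqrt{16 + 85} = -5 - \sqrt{101}$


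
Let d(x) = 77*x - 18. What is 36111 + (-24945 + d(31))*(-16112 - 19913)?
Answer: 813336511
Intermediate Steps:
d(x) = -18 + 77*x
36111 + (-24945 + d(31))*(-16112 - 19913) = 36111 + (-24945 + (-18 + 77*31))*(-16112 - 19913) = 36111 + (-24945 + (-18 + 2387))*(-36025) = 36111 + (-24945 + 2369)*(-36025) = 36111 - 22576*(-36025) = 36111 + 813300400 = 813336511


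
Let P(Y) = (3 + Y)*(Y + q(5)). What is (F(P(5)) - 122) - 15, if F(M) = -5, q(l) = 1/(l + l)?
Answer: -142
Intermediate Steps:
q(l) = 1/(2*l)
P(Y) = (3 + Y)*(1/10 + Y) (P(Y) = (3 + Y)*(Y + (1/2)/5) = (3 + Y)*(Y + (1/2)*(1/5)) = (3 + Y)*(Y + 1/10) = (3 + Y)*(1/10 + Y))
(F(P(5)) - 122) - 15 = (-5 - 122) - 15 = -127 - 15 = -142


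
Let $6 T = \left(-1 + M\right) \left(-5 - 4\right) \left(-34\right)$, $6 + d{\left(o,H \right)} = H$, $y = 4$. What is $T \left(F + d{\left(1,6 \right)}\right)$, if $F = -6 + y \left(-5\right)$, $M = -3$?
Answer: $5304$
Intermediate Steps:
$d{\left(o,H \right)} = -6 + H$
$T = -204$ ($T = \frac{\left(-1 - 3\right) \left(-5 - 4\right) \left(-34\right)}{6} = \frac{\left(-4\right) \left(-9\right) \left(-34\right)}{6} = \frac{36 \left(-34\right)}{6} = \frac{1}{6} \left(-1224\right) = -204$)
$F = -26$ ($F = -6 + 4 \left(-5\right) = -6 - 20 = -26$)
$T \left(F + d{\left(1,6 \right)}\right) = - 204 \left(-26 + \left(-6 + 6\right)\right) = - 204 \left(-26 + 0\right) = \left(-204\right) \left(-26\right) = 5304$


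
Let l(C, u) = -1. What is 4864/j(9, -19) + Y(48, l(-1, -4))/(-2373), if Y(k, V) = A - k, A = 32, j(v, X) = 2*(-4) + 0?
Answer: -1442768/2373 ≈ -607.99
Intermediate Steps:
j(v, X) = -8 (j(v, X) = -8 + 0 = -8)
Y(k, V) = 32 - k
4864/j(9, -19) + Y(48, l(-1, -4))/(-2373) = 4864/(-8) + (32 - 1*48)/(-2373) = 4864*(-⅛) + (32 - 48)*(-1/2373) = -608 - 16*(-1/2373) = -608 + 16/2373 = -1442768/2373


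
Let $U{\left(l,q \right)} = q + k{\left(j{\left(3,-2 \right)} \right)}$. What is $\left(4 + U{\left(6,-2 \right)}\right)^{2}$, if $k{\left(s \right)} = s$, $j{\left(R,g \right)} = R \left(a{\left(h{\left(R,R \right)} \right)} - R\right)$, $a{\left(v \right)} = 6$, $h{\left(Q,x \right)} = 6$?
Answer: $121$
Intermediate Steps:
$j{\left(R,g \right)} = R \left(6 - R\right)$
$U{\left(l,q \right)} = 9 + q$ ($U{\left(l,q \right)} = q + 3 \left(6 - 3\right) = q + 3 \cdot 3 = q + 9 = 9 + q$)
$\left(4 + U{\left(6,-2 \right)}\right)^{2} = \left(4 + \left(9 - 2\right)\right)^{2} = \left(4 + 7\right)^{2} = 11^{2} = 121$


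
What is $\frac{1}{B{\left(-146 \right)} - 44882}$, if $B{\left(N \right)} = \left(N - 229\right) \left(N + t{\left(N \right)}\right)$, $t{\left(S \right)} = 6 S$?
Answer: $\frac{1}{338368} \approx 2.9554 \cdot 10^{-6}$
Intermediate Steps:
$B{\left(N \right)} = 7 N \left(-229 + N\right)$ ($B{\left(N \right)} = \left(N - 229\right) \left(N + 6 N\right) = \left(-229 + N\right) 7 N = 7 N \left(-229 + N\right)$)
$\frac{1}{B{\left(-146 \right)} - 44882} = \frac{1}{7 \left(-146\right) \left(-229 - 146\right) - 44882} = \frac{1}{7 \left(-146\right) \left(-375\right) - 44882} = \frac{1}{383250 - 44882} = \frac{1}{338368}$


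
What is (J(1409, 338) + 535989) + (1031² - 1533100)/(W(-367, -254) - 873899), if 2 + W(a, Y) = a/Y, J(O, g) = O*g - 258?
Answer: 224628259056157/221970487 ≈ 1.0120e+6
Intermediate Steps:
J(O, g) = -258 + O*g
W(a, Y) = -2 + a/Y
(J(1409, 338) + 535989) + (1031² - 1533100)/(W(-367, -254) - 873899) = ((-258 + 1409*338) + 535989) + (1031² - 1533100)/((-2 - 367/(-254)) - 873899) = ((-258 + 476242) + 535989) + (1062961 - 1533100)/((-2 - 367*(-1/254)) - 873899) = (475984 + 535989) - 470139/((-2 + 367/254) - 873899) = 1011973 - 470139/(-141/254 - 873899) = 1011973 - 470139/(-221970487/254) = 1011973 - 470139*(-254/221970487) = 1011973 + 119415306/221970487 = 224628259056157/221970487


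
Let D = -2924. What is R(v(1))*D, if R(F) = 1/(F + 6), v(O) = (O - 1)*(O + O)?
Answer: -1462/3 ≈ -487.33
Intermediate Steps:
v(O) = 2*O*(-1 + O) (v(O) = (-1 + O)*(2*O) = 2*O*(-1 + O))
R(F) = 1/(6 + F)
R(v(1))*D = -2924/(6 + 2*1*(-1 + 1)) = -2924/(6 + 2*1*0) = -2924/(6 + 0) = -2924/6 = (1/6)*(-2924) = -1462/3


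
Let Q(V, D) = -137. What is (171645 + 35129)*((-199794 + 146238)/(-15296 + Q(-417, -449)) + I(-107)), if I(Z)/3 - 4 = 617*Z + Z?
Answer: -633003226517628/15433 ≈ -4.1016e+10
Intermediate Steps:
I(Z) = 12 + 1854*Z (I(Z) = 12 + 3*(617*Z + Z) = 12 + 3*(618*Z) = 12 + 1854*Z)
(171645 + 35129)*((-199794 + 146238)/(-15296 + Q(-417, -449)) + I(-107)) = (171645 + 35129)*((-199794 + 146238)/(-15296 - 137) + (12 + 1854*(-107))) = 206774*(-53556/(-15433) + (12 - 198378)) = 206774*(-53556*(-1/15433) - 198366) = 206774*(53556/15433 - 198366) = 206774*(-3061328922/15433) = -633003226517628/15433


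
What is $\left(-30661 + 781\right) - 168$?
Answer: $-30048$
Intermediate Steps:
$\left(-30661 + 781\right) - 168 = -29880 - 168 = -30048$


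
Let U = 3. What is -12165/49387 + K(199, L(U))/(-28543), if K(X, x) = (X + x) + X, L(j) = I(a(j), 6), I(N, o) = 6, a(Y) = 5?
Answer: -367177943/1409653141 ≈ -0.26047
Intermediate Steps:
L(j) = 6
K(X, x) = x + 2*X
-12165/49387 + K(199, L(U))/(-28543) = -12165/49387 + (6 + 2*199)/(-28543) = -12165*1/49387 + (6 + 398)*(-1/28543) = -12165/49387 + 404*(-1/28543) = -12165/49387 - 404/28543 = -367177943/1409653141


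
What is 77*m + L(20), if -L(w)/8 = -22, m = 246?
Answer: 19118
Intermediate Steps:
L(w) = 176 (L(w) = -8*(-22) = 176)
77*m + L(20) = 77*246 + 176 = 18942 + 176 = 19118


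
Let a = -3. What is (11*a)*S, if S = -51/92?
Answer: 1683/92 ≈ 18.293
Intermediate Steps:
S = -51/92 (S = -51*1/92 = -51/92 ≈ -0.55435)
(11*a)*S = (11*(-3))*(-51/92) = -33*(-51/92) = 1683/92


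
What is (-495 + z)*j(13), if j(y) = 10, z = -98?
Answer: -5930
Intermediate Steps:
(-495 + z)*j(13) = (-495 - 98)*10 = -593*10 = -5930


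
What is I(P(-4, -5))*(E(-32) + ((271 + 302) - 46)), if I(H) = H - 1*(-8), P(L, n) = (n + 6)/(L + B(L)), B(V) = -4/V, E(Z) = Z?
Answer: 3795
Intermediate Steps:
P(L, n) = (6 + n)/(L - 4/L) (P(L, n) = (n + 6)/(L - 4/L) = (6 + n)/(L - 4/L))
I(H) = 8 + H (I(H) = H + 8 = 8 + H)
I(P(-4, -5))*(E(-32) + ((271 + 302) - 46)) = (8 - 4*(6 - 5)/(-4 + (-4)**2))*(-32 + ((271 + 302) - 46)) = (8 - 4*1/(-4 + 16))*(-32 + (573 - 46)) = (8 - 4*1/12)*(-32 + 527) = (8 - 4*1/12*1)*495 = (8 - 1/3)*495 = (23/3)*495 = 3795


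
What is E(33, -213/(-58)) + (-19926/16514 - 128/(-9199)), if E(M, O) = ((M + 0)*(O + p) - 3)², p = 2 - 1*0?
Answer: 8668303164591203/255516465052 ≈ 33925.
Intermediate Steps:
p = 2 (p = 2 + 0 = 2)
E(M, O) = (-3 + M*(2 + O))² (E(M, O) = ((M + 0)*(O + 2) - 3)² = (M*(2 + O) - 3)² = (-3 + M*(2 + O))²)
E(33, -213/(-58)) + (-19926/16514 - 128/(-9199)) = (-3 + 2*33 + 33*(-213/(-58)))² + (-19926/16514 - 128/(-9199)) = (-3 + 66 + 33*(-213*(-1/58)))² + (-19926*1/16514 - 128*(-1/9199)) = (-3 + 66 + 33*(213/58))² + (-9963/8257 + 128/9199) = (-3 + 66 + 7029/58)² - 90592741/75956143 = (10683/58)² - 90592741/75956143 = 114126489/3364 - 90592741/75956143 = 8668303164591203/255516465052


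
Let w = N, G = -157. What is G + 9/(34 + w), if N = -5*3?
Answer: -2974/19 ≈ -156.53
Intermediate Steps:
N = -15
w = -15
G + 9/(34 + w) = -157 + 9/(34 - 15) = -157 + 9/19 = -2974/19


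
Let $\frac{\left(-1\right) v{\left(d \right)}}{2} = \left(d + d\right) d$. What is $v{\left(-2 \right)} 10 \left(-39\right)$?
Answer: $6240$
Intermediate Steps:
$v{\left(d \right)} = - 4 d^{2}$ ($v{\left(d \right)} = - 2 \left(d + d\right) d = - 2 \cdot 2 d d = - 2 \cdot 2 d^{2} = - 4 d^{2}$)
$v{\left(-2 \right)} 10 \left(-39\right) = - 4 \left(-2\right)^{2} \cdot 10 \left(-39\right) = \left(-4\right) 4 \cdot 10 \left(-39\right) = \left(-16\right) 10 \left(-39\right) = \left(-160\right) \left(-39\right) = 6240$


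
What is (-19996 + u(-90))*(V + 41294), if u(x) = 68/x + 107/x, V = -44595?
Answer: 1188237863/18 ≈ 6.6013e+7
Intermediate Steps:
u(x) = 175/x
(-19996 + u(-90))*(V + 41294) = (-19996 + 175/(-90))*(-44595 + 41294) = (-19996 + 175*(-1/90))*(-3301) = (-19996 - 35/18)*(-3301) = -359963/18*(-3301) = 1188237863/18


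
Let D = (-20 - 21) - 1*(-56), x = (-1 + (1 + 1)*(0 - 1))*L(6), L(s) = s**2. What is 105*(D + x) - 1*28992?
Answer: -38757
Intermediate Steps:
x = -108 (x = (-1 + (1 + 1)*(0 - 1))*6**2 = (-1 + 2*(-1))*36 = (-1 - 2)*36 = -3*36 = -108)
D = 15 (D = -41 + 56 = 15)
105*(D + x) - 1*28992 = 105*(15 - 108) - 1*28992 = 105*(-93) - 28992 = -9765 - 28992 = -38757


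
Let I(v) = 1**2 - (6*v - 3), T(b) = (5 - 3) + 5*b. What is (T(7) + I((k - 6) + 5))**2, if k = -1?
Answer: 2809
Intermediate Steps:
T(b) = 2 + 5*b
I(v) = 4 - 6*v (I(v) = 1 - (-3 + 6*v) = 1 + (3 - 6*v) = 4 - 6*v)
(T(7) + I((k - 6) + 5))**2 = ((2 + 5*7) + (4 - 6*((-1 - 6) + 5)))**2 = ((2 + 35) + (4 - 6*(-7 + 5)))**2 = (37 + (4 - 6*(-2)))**2 = (37 + (4 + 12))**2 = (37 + 16)**2 = 53**2 = 2809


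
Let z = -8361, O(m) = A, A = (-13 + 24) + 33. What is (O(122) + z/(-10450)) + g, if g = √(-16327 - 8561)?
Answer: 468161/10450 + 2*I*√6222 ≈ 44.8 + 157.76*I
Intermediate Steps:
A = 44 (A = 11 + 33 = 44)
O(m) = 44
g = 2*I*√6222 (g = √(-24888) = 2*I*√6222 ≈ 157.76*I)
(O(122) + z/(-10450)) + g = (44 - 8361/(-10450)) + 2*I*√6222 = (44 - 8361*(-1/10450)) + 2*I*√6222 = (44 + 8361/10450) + 2*I*√6222 = 468161/10450 + 2*I*√6222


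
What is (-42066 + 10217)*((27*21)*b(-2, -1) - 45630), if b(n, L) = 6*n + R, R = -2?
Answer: 1706087232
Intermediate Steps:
b(n, L) = -2 + 6*n (b(n, L) = 6*n - 2 = -2 + 6*n)
(-42066 + 10217)*((27*21)*b(-2, -1) - 45630) = (-42066 + 10217)*((27*21)*(-2 + 6*(-2)) - 45630) = -31849*(567*(-2 - 12) - 45630) = -31849*(567*(-14) - 45630) = -31849*(-7938 - 45630) = -31849*(-53568) = 1706087232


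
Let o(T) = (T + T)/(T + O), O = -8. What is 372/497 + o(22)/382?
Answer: 71833/94927 ≈ 0.75672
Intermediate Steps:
o(T) = 2*T/(-8 + T) (o(T) = (T + T)/(T - 8) = (2*T)/(-8 + T) = 2*T/(-8 + T))
372/497 + o(22)/382 = 372/497 + (2*22/(-8 + 22))/382 = 372*(1/497) + (2*22/14)*(1/382) = 372/497 + (2*22*(1/14))*(1/382) = 372/497 + (22/7)*(1/382) = 372/497 + 11/1337 = 71833/94927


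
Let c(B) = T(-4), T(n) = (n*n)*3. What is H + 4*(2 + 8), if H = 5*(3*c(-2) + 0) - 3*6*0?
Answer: 760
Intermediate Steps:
T(n) = 3*n² (T(n) = n²*3 = 3*n²)
c(B) = 48 (c(B) = 3*(-4)² = 3*16 = 48)
H = 720 (H = 5*(3*48 + 0) - 3*6*0 = 5*(144 + 0) - 18*0 = 5*144 + 0 = 720 + 0 = 720)
H + 4*(2 + 8) = 720 + 4*(2 + 8) = 720 + 4*10 = 720 + 40 = 760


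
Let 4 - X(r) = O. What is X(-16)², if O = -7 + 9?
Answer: 4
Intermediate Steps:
O = 2
X(r) = 2 (X(r) = 4 - 1*2 = 4 - 2 = 2)
X(-16)² = 2² = 4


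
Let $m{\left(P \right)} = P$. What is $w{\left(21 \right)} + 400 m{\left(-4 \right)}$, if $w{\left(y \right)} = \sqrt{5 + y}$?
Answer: $-1600 + \sqrt{26} \approx -1594.9$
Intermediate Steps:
$w{\left(21 \right)} + 400 m{\left(-4 \right)} = \sqrt{5 + 21} + 400 \left(-4\right) = \sqrt{26} - 1600 = -1600 + \sqrt{26}$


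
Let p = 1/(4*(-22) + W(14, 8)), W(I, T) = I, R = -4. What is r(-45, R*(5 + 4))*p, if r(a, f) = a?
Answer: 45/74 ≈ 0.60811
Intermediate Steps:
p = -1/74 (p = 1/(4*(-22) + 14) = 1/(-88 + 14) = 1/(-74) = -1/74 ≈ -0.013514)
r(-45, R*(5 + 4))*p = -45*(-1/74) = 45/74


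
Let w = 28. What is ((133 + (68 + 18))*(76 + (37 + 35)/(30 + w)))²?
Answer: 240649113600/841 ≈ 2.8615e+8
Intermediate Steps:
((133 + (68 + 18))*(76 + (37 + 35)/(30 + w)))² = ((133 + (68 + 18))*(76 + (37 + 35)/(30 + 28)))² = ((133 + 86)*(76 + 72/58))² = (219*(76 + 72*(1/58)))² = (219*(76 + 36/29))² = (219*(2240/29))² = (490560/29)² = 240649113600/841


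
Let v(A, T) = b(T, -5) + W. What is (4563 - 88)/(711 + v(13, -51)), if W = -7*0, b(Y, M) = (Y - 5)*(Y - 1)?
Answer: 4475/3623 ≈ 1.2352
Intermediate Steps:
b(Y, M) = (-1 + Y)*(-5 + Y) (b(Y, M) = (-5 + Y)*(-1 + Y) = (-1 + Y)*(-5 + Y))
W = 0
v(A, T) = 5 + T**2 - 6*T (v(A, T) = (5 + T**2 - 6*T) + 0 = 5 + T**2 - 6*T)
(4563 - 88)/(711 + v(13, -51)) = (4563 - 88)/(711 + (5 + (-51)**2 - 6*(-51))) = 4475/(711 + (5 + 2601 + 306)) = 4475/(711 + 2912) = 4475/3623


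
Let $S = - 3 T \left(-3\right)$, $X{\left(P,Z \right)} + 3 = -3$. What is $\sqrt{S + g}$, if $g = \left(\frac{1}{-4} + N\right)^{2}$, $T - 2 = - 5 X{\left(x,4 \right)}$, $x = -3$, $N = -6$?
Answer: $\frac{\sqrt{5233}}{4} \approx 18.085$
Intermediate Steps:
$X{\left(P,Z \right)} = -6$ ($X{\left(P,Z \right)} = -3 - 3 = -6$)
$T = 32$ ($T = 2 - -30 = 2 + 30 = 32$)
$S = 288$ ($S = \left(-3\right) 32 \left(-3\right) = \left(-96\right) \left(-3\right) = 288$)
$g = \frac{625}{16}$ ($g = \left(\frac{1}{-4} - 6\right)^{2} = \left(- \frac{1}{4} - 6\right)^{2} = \left(- \frac{25}{4}\right)^{2} = \frac{625}{16} \approx 39.063$)
$\sqrt{S + g} = \sqrt{288 + \frac{625}{16}} = \sqrt{\frac{5233}{16}} = \frac{\sqrt{5233}}{4}$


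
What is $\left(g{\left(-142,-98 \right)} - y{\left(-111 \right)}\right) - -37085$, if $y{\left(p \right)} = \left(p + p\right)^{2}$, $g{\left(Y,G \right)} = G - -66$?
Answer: $-12231$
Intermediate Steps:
$g{\left(Y,G \right)} = 66 + G$ ($g{\left(Y,G \right)} = G + 66 = 66 + G$)
$y{\left(p \right)} = 4 p^{2}$ ($y{\left(p \right)} = \left(2 p\right)^{2} = 4 p^{2}$)
$\left(g{\left(-142,-98 \right)} - y{\left(-111 \right)}\right) - -37085 = \left(\left(66 - 98\right) - 4 \left(-111\right)^{2}\right) - -37085 = \left(-32 - 4 \cdot 12321\right) + 37085 = \left(-32 - 49284\right) + 37085 = -49316 + 37085 = -12231$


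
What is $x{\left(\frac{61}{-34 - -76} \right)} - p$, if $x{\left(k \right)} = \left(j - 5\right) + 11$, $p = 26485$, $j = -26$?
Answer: $-26505$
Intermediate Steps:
$x{\left(k \right)} = -20$ ($x{\left(k \right)} = \left(-26 - 5\right) + 11 = -31 + 11 = -20$)
$x{\left(\frac{61}{-34 - -76} \right)} - p = -20 - 26485 = -26505$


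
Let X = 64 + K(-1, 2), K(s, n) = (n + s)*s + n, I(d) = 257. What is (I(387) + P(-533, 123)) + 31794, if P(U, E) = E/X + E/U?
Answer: 2083423/65 ≈ 32053.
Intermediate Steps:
K(s, n) = n + s*(n + s) (K(s, n) = s*(n + s) + n = n + s*(n + s))
X = 65 (X = 64 + (2 + (-1)**2 + 2*(-1)) = 64 + (2 + 1 - 2) = 64 + 1 = 65)
P(U, E) = E/65 + E/U
(I(387) + P(-533, 123)) + 31794 = (257 + ((1/65)*123 + 123/(-533))) + 31794 = (257 + (123/65 + 123*(-1/533))) + 31794 = (257 + (123/65 - 3/13)) + 31794 = (257 + 108/65) + 31794 = 16813/65 + 31794 = 2083423/65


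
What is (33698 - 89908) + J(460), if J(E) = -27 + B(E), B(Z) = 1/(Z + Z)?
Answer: -51738039/920 ≈ -56237.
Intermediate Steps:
B(Z) = 1/(2*Z)
J(E) = -27 + 1/(2*E)
(33698 - 89908) + J(460) = (33698 - 89908) + (-27 + (1/2)/460) = -56210 + (-27 + (1/2)*(1/460)) = -56210 + (-27 + 1/920) = -56210 - 24839/920 = -51738039/920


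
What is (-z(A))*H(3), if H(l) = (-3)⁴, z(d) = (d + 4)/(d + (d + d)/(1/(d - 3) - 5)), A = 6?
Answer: -945/4 ≈ -236.25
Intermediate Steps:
z(d) = (4 + d)/(d + 2*d/(-5 + 1/(-3 + d))) (z(d) = (4 + d)/(d + (2*d)/(1/(-3 + d) - 5)) = (4 + d)/(d + (2*d)/(-5 + 1/(-3 + d))) = (4 + d)/(d + 2*d/(-5 + 1/(-3 + d))))
H(l) = 81
(-z(A))*H(3) = -(-64 + 4*6 + 5*6²)/(6*(-10 + 3*6))*81 = -(-64 + 24 + 5*36)/(6*(-10 + 18))*81 = -(-64 + 24 + 180)/(6*8)*81 = -140/(6*8)*81 = -1*35/12*81 = -35/12*81 = -945/4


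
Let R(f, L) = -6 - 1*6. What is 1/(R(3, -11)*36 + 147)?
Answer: -1/285 ≈ -0.0035088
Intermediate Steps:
R(f, L) = -12 (R(f, L) = -6 - 6 = -12)
1/(R(3, -11)*36 + 147) = 1/(-12*36 + 147) = 1/(-432 + 147) = 1/(-285) = -1/285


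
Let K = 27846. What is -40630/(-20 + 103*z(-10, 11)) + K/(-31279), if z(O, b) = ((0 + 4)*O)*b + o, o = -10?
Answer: -2035325/145040723 ≈ -0.014033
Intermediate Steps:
z(O, b) = -10 + 4*O*b (z(O, b) = ((0 + 4)*O)*b - 10 = (4*O)*b - 10 = 4*O*b - 10 = -10 + 4*O*b)
-40630/(-20 + 103*z(-10, 11)) + K/(-31279) = -40630/(-20 + 103*(-10 + 4*(-10)*11)) + 27846/(-31279) = -40630/(-20 + 103*(-10 - 440)) + 27846*(-1/31279) = -40630/(-20 + 103*(-450)) - 27846/31279 = -40630/(-20 - 46350) - 27846/31279 = -40630/(-46370) - 27846/31279 = -40630*(-1/46370) - 27846/31279 = 4063/4637 - 27846/31279 = -2035325/145040723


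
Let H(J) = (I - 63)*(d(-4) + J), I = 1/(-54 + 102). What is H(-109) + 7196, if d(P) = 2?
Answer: 668869/48 ≈ 13935.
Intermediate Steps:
I = 1/48 ≈ 0.020833
H(J) = -3023/24 - 3023*J/48 (H(J) = (1/48 - 63)*(2 + J) = -3023*(2 + J)/48 = -3023/24 - 3023*J/48)
H(-109) + 7196 = (-3023/24 - 3023/48*(-109)) + 7196 = (-3023/24 + 329507/48) + 7196 = 323461/48 + 7196 = 668869/48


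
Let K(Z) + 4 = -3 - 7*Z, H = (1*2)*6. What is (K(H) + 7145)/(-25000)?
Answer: -3527/12500 ≈ -0.28216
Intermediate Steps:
H = 12 (H = 2*6 = 12)
K(Z) = -7 - 7*Z (K(Z) = -4 + (-3 - 7*Z) = -7 - 7*Z)
(K(H) + 7145)/(-25000) = ((-7 - 7*12) + 7145)/(-25000) = ((-7 - 84) + 7145)*(-1/25000) = (-91 + 7145)*(-1/25000) = 7054*(-1/25000) = -3527/12500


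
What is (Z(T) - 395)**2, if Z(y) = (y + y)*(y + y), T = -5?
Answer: 87025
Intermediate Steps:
Z(y) = 4*y**2 (Z(y) = (2*y)*(2*y) = 4*y**2)
(Z(T) - 395)**2 = (4*(-5)**2 - 395)**2 = (4*25 - 395)**2 = (100 - 395)**2 = (-295)**2 = 87025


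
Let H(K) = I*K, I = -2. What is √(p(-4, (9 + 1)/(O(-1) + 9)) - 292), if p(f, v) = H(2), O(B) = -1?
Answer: 2*I*√74 ≈ 17.205*I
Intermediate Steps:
H(K) = -2*K
p(f, v) = -4 (p(f, v) = -2*2 = -4)
√(p(-4, (9 + 1)/(O(-1) + 9)) - 292) = √(-4 - 292) = √(-296) = 2*I*√74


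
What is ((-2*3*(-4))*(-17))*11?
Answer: -4488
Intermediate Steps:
((-2*3*(-4))*(-17))*11 = (-6*(-4)*(-17))*11 = (24*(-17))*11 = -408*11 = -4488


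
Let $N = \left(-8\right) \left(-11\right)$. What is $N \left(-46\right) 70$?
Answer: $-283360$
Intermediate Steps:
$N = 88$
$N \left(-46\right) 70 = 88 \left(-46\right) 70 = \left(-4048\right) 70 = -283360$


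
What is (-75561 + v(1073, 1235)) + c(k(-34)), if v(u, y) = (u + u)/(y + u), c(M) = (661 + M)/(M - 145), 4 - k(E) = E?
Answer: -9330812993/123478 ≈ -75567.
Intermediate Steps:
k(E) = 4 - E
c(M) = (661 + M)/(-145 + M)
v(u, y) = 2*u/(u + y) (v(u, y) = (2*u)/(u + y) = 2*u/(u + y))
(-75561 + v(1073, 1235)) + c(k(-34)) = (-75561 + 2*1073/(1073 + 1235)) + (661 + (4 - 1*(-34)))/(-145 + (4 - 1*(-34))) = (-75561 + 2*1073/2308) + (661 + (4 + 34))/(-145 + (4 + 34)) = (-75561 + 2*1073*(1/2308)) + (661 + 38)/(-145 + 38) = (-75561 + 1073/1154) + 699/(-107) = -87196321/1154 - 1/107*699 = -87196321/1154 - 699/107 = -9330812993/123478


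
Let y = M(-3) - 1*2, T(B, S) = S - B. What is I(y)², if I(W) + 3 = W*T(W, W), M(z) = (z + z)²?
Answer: 9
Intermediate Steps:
M(z) = 4*z² (M(z) = (2*z)² = 4*z²)
y = 34 (y = 4*(-3)² - 1*2 = 4*9 - 2 = 36 - 2 = 34)
I(W) = -3 (I(W) = -3 + W*(W - W) = -3 + W*0 = -3 + 0 = -3)
I(y)² = (-3)² = 9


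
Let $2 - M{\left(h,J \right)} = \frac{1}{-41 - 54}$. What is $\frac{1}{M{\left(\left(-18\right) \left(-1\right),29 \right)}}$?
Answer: $\frac{95}{191} \approx 0.49738$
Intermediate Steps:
$M{\left(h,J \right)} = \frac{191}{95}$ ($M{\left(h,J \right)} = 2 - \frac{1}{-41 - 54} = 2 - \frac{1}{-95} = 2 - - \frac{1}{95} = 2 + \frac{1}{95} = \frac{191}{95}$)
$\frac{1}{M{\left(\left(-18\right) \left(-1\right),29 \right)}} = \frac{1}{\frac{191}{95}} = \frac{95}{191}$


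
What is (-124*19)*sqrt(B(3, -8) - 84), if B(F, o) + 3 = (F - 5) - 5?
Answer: -2356*I*sqrt(94) ≈ -22842.0*I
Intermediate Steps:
B(F, o) = -13 + F (B(F, o) = -3 + ((F - 5) - 5) = -3 + ((-5 + F) - 5) = -3 + (-10 + F) = -13 + F)
(-124*19)*sqrt(B(3, -8) - 84) = (-124*19)*sqrt((-13 + 3) - 84) = -2356*sqrt(-10 - 84) = -2356*I*sqrt(94)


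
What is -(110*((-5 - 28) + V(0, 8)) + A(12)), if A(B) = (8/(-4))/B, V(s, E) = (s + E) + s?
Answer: 16501/6 ≈ 2750.2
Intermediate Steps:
V(s, E) = E + 2*s (V(s, E) = (E + s) + s = E + 2*s)
A(B) = -2/B (A(B) = (8*(-¼))/B = -2/B)
-(110*((-5 - 28) + V(0, 8)) + A(12)) = -(110*((-5 - 28) + (8 + 2*0)) - 2/12) = -(110*(-33 + (8 + 0)) - 2*1/12) = -(110*(-33 + 8) - ⅙) = -(110*(-25) - ⅙) = -(-2750 - ⅙) = -1*(-16501/6) = 16501/6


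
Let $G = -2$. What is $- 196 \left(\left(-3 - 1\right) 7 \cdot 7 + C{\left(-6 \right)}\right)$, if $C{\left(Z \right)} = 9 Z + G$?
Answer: $49392$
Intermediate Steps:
$C{\left(Z \right)} = -2 + 9 Z$ ($C{\left(Z \right)} = 9 Z - 2 = -2 + 9 Z$)
$- 196 \left(\left(-3 - 1\right) 7 \cdot 7 + C{\left(-6 \right)}\right) = - 196 \left(\left(-3 - 1\right) 7 \cdot 7 + \left(-2 + 9 \left(-6\right)\right)\right) = - 196 \left(\left(-3 - 1\right) 7 \cdot 7 - 56\right) = - 196 \left(\left(-4\right) 7 \cdot 7 - 56\right) = - 196 \left(\left(-28\right) 7 - 56\right) = - 196 \left(-196 - 56\right) = \left(-196\right) \left(-252\right) = 49392$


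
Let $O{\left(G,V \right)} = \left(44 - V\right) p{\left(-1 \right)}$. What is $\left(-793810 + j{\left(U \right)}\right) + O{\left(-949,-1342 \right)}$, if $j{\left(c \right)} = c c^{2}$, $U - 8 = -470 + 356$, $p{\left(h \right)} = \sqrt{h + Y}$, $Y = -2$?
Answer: $-1984826 + 1386 i \sqrt{3} \approx -1.9848 \cdot 10^{6} + 2400.6 i$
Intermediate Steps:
$p{\left(h \right)} = \sqrt{-2 + h}$ ($p{\left(h \right)} = \sqrt{h - 2} = \sqrt{-2 + h}$)
$U = -106$ ($U = 8 + \left(-470 + 356\right) = 8 - 114 = -106$)
$O{\left(G,V \right)} = i \sqrt{3} \left(44 - V\right)$ ($O{\left(G,V \right)} = \left(44 - V\right) \sqrt{-2 - 1} = \left(44 - V\right) \sqrt{-3} = \left(44 - V\right) i \sqrt{3} = i \sqrt{3} \left(44 - V\right)$)
$j{\left(c \right)} = c^{3}$
$\left(-793810 + j{\left(U \right)}\right) + O{\left(-949,-1342 \right)} = \left(-793810 + \left(-106\right)^{3}\right) + i \sqrt{3} \left(44 - -1342\right) = \left(-793810 - 1191016\right) + i \sqrt{3} \left(44 + 1342\right) = -1984826 + i \sqrt{3} \cdot 1386 = -1984826 + 1386 i \sqrt{3}$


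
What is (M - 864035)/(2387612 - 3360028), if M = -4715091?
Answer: 2789563/486208 ≈ 5.7374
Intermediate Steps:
(M - 864035)/(2387612 - 3360028) = (-4715091 - 864035)/(2387612 - 3360028) = -5579126/(-972416) = -5579126*(-1/972416) = 2789563/486208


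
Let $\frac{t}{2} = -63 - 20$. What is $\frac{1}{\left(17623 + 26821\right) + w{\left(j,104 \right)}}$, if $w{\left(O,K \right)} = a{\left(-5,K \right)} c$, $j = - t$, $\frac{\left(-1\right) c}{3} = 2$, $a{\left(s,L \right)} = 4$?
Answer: $\frac{1}{44420} \approx 2.2512 \cdot 10^{-5}$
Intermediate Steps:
$t = -166$ ($t = 2 \left(-63 - 20\right) = 2 \left(-83\right) = -166$)
$c = -6$ ($c = \left(-3\right) 2 = -6$)
$j = 166$ ($j = \left(-1\right) \left(-166\right) = 166$)
$w{\left(O,K \right)} = -24$ ($w{\left(O,K \right)} = 4 \left(-6\right) = -24$)
$\frac{1}{\left(17623 + 26821\right) + w{\left(j,104 \right)}} = \frac{1}{\left(17623 + 26821\right) - 24} = \frac{1}{44444 - 24} = \frac{1}{44420}$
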